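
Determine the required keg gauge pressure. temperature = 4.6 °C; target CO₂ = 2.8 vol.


psi = vols/(0.01821 + 0.09011·e^(−0.04·T)) − 14.695
psi = 2.8/(0.01821 + 0.09011·e^(−0.04·4.6)) − 14.695

15.3557 psi


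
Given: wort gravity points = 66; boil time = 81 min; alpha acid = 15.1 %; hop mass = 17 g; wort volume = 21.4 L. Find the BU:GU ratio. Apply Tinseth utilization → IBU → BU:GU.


U = 1.65·0.000125^(GP/1000)·(1−e^(−0.04t))/4.15;  IBU = (α/100)·m·U·1000/V;  BU:GU = IBU/GP
U = 1.65·0.000125^(66/1000)·(1−e^(−0.04·81))/4.15 = 0.2111
IBU = (15.1/100)·17·0.2111·1000/21.4 = 25.3217
BU:GU = 25.3217/66

0.3837


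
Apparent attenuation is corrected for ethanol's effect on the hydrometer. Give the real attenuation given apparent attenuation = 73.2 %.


RA = AA · 0.8192
RA = 73.2 · 0.8192

59.9654 %


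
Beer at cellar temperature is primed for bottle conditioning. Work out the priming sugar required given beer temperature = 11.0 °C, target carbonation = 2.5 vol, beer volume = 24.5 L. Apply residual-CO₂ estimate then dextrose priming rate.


residual = 14.695·(0.01821 + 0.09011·e^(−0.04·T));  sugar = (target − residual)·4.0·V
residual = 14.695·(0.01821 + 0.09011·e^(−0.04·11.0)) = 1.1204
sugar = (2.5 − 1.1204)·4.0·24.5

135.2001 g


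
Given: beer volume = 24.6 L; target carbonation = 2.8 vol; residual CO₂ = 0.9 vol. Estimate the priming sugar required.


sugar = (target − residual)·4.0·V
sugar = (2.8 − 0.9)·4.0·24.6

186.9600 g


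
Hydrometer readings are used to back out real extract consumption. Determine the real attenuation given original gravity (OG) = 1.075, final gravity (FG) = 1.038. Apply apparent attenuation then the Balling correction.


AA = (OG−FG)/(OG−1)·100;  RA = AA·0.8192
AA = (1.075 − 1.038)/(1.075 − 1)·100 = 49.3333
RA = 49.3333·0.8192

40.4139 %


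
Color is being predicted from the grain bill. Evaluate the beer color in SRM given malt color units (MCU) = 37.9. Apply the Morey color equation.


SRM = 1.4922 · MCU^0.6859
SRM = 1.4922 · 37.9^0.6859

18.0558 SRM


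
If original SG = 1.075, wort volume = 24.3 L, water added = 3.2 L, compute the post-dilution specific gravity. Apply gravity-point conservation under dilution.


SG_new = 1 + (SG_old − 1)·V_old/(V_old + V_water)
pts = (1.075 − 1)·1000·24.3/(24.3 + 3.2) = 66.2727
SG_new = 1 + 66.2727/1000

1.0663


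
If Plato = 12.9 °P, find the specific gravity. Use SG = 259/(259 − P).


SG = 259/(259 − 12.9)

1.0524


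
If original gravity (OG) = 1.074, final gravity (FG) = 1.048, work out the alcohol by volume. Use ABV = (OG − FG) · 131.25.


ABV = (1.074 − 1.048) · 131.25

3.4125 % ABV


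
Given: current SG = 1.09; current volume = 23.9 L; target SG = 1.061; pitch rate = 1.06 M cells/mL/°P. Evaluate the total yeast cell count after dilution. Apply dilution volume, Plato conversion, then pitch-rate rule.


V_w = V·((SG_c−1)/(SG_t−1)−1);  °P = 259 − 259/SG_t;  cells = rate·(V+V_w)·°P
V_w = 23.9·((1.09−1)/(1.061−1)−1) = 11.3623
V_final = 23.9 + 11.3623 = 35.2623
°P = 259 − 259/1.061 = 14.8907
cells = 1.06·35.2623·14.8907

556.5839 billion cells


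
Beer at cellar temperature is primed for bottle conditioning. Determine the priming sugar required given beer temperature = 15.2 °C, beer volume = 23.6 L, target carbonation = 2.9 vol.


residual = 14.695·(0.01821 + 0.09011·e^(−0.04·T));  sugar = (target − residual)·4.0·V
residual = 14.695·(0.01821 + 0.09011·e^(−0.04·15.2)) = 0.9885
sugar = (2.9 − 0.9885)·4.0·23.6

180.4434 g


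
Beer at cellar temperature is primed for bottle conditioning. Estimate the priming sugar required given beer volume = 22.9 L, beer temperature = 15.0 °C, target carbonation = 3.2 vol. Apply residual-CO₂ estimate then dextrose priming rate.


residual = 14.695·(0.01821 + 0.09011·e^(−0.04·T));  sugar = (target − residual)·4.0·V
residual = 14.695·(0.01821 + 0.09011·e^(−0.04·15.0)) = 0.9943
sugar = (3.2 − 0.9943)·4.0·22.9

202.0408 g


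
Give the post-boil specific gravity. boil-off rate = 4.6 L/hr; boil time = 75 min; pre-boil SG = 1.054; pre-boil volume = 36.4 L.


V_post = V_pre − rate·(t/60);  SG_post = 1 + (SG_pre−1)·V_pre/V_post
V_post = 36.4 − 4.6·(75/60) = 30.6500
SG_post = 1 + (1.054 − 1)·36.4/30.6500

1.0641


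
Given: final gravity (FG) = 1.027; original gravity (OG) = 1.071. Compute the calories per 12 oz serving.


ABW = (OG−FG)·131.25·0.79/FG;  °P = 259 − 259/SG (for OG→OE and FG→AE);  RE = 0.1808·OE + 0.8192·AE;  Cal = (6.9·ABW + 4·(RE−0.1))·FG·3.55
ABW = (1.071 − 1.027)·131.25·0.79/1.027 = 4.4423
OE = 259 − 259/1.071 = 17.1699 °P
AE = 259 − 259/1.027 = 6.8092 °P
RE = 0.1808·17.1699 + 0.8192·6.8092 = 8.6824 °P
Cal = (6.9·4.4423 + 4·(8.6824−0.1))·1.027·3.55

236.9126 kcal


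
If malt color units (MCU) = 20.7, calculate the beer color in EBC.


SRM = 1.4922·MCU^0.6859;  EBC = SRM·1.97
SRM = 1.4922·20.7^0.6859 = 11.9248
EBC = 11.9248·1.97

23.4919 EBC


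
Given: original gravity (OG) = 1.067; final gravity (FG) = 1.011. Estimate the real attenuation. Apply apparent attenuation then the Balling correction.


AA = (OG−FG)/(OG−1)·100;  RA = AA·0.8192
AA = (1.067 − 1.011)/(1.067 − 1)·100 = 83.5821
RA = 83.5821·0.8192

68.4704 %


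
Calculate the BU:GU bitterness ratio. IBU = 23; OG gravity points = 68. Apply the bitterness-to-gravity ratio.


BU:GU = IBU / OG_points
BU:GU = 23 / 68

0.3382


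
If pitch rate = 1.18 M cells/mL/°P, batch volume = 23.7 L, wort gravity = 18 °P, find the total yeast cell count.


cells (billions) = rate · V_L · °P
cells = 1.18 · 23.7 · 18

503.3880 billion cells


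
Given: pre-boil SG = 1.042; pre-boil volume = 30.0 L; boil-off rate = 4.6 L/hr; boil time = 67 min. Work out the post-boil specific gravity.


V_post = V_pre − rate·(t/60);  SG_post = 1 + (SG_pre−1)·V_pre/V_post
V_post = 30.0 − 4.6·(67/60) = 24.8633
SG_post = 1 + (1.042 − 1)·30.0/24.8633

1.0507


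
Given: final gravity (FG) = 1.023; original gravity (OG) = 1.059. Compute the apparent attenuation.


AA = (OG − FG)/(OG − 1) · 100
AA = (1.059 − 1.023)/(1.059 − 1) · 100

61.0169 %


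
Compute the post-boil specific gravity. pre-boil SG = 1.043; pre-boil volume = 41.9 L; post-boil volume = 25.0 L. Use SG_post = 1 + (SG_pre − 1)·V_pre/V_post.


pts_pre = (1.043 − 1)·1000 = 43.0000
pts_post = 43.0000·41.9/25.0 = 72.0680
SG_post = 1 + 72.0680/1000

1.0721


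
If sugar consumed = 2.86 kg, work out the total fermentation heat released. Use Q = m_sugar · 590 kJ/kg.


Q = 2.86 · 590

1687.4000 kJ


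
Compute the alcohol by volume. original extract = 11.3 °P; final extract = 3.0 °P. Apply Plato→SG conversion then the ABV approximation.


SG = 259/(259 − P);  ABV = (OG − FG)·131.25
OG = 259/(259 − 11.3) = 1.0456
FG = 259/(259 − 3.0) = 1.0117
ABV = (1.0456 − 1.0117)·131.25

4.4495 % ABV


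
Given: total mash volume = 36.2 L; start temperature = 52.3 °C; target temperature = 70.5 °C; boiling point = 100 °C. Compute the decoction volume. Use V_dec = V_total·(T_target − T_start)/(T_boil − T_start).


V_dec = 36.2·(70.5 − 52.3)/(100 − 52.3)

13.8122 L


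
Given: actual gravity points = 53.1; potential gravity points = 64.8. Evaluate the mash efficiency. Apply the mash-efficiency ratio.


efficiency = actual / potential × 100
efficiency = 53.1 / 64.8 × 100

81.9444 %


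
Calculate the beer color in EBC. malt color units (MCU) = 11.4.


SRM = 1.4922·MCU^0.6859;  EBC = SRM·1.97
SRM = 1.4922·11.4^0.6859 = 7.9206
EBC = 7.9206·1.97

15.6036 EBC


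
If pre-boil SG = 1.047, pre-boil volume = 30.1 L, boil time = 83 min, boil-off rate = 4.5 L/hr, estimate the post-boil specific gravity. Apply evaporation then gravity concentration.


V_post = V_pre − rate·(t/60);  SG_post = 1 + (SG_pre−1)·V_pre/V_post
V_post = 30.1 − 4.5·(83/60) = 23.8750
SG_post = 1 + (1.047 − 1)·30.1/23.8750

1.0593


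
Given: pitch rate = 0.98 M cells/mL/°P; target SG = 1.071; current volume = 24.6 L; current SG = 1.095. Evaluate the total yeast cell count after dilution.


V_w = V·((SG_c−1)/(SG_t−1)−1);  °P = 259 − 259/SG_t;  cells = rate·(V+V_w)·°P
V_w = 24.6·((1.095−1)/(1.071−1)−1) = 8.3155
V_final = 24.6 + 8.3155 = 32.9155
°P = 259 − 259/1.071 = 17.1699
cells = 0.98·32.9155·17.1699

553.8537 billion cells


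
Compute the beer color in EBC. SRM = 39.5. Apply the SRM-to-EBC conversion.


EBC = SRM · 1.97
EBC = 39.5 · 1.97

77.8150 EBC


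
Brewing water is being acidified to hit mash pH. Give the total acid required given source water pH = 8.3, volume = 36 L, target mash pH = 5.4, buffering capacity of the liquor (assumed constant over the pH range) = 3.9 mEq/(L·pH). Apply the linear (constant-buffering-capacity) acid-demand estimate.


acid = buffering capacity · (pH_source − pH_target) · V
acid = 3.9 · (8.3 − 5.4) · 36

407.1600 mEq


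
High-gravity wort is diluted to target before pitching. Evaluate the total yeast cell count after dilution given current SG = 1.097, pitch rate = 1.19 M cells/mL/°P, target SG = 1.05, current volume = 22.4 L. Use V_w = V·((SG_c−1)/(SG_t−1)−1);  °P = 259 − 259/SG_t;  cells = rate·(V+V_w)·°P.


V_w = 22.4·((1.097−1)/(1.05−1)−1) = 21.0560
V_final = 22.4 + 21.0560 = 43.4560
°P = 259 − 259/1.05 = 12.3333
cells = 1.19·43.4560·12.3333

637.7892 billion cells


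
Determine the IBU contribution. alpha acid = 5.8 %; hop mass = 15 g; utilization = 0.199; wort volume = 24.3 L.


IBU = (α/100)·mass·U·1000 / V
IBU = (5.8/100)·15·0.199·1000 / 24.3

7.1247 IBU


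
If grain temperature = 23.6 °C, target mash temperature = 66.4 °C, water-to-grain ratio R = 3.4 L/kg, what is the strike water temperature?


T_strike = (0.41/R)·(T_mash − T_grain) + T_mash
T_strike = (0.41/3.4)·(66.4 − 23.6) + 66.4

71.5612 °C


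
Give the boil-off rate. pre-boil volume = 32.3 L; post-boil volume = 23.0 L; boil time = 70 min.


rate = (V_pre − V_post) / (t_min/60)
rate = (32.3 − 23.0) / (70/60)

7.9714 L/hr


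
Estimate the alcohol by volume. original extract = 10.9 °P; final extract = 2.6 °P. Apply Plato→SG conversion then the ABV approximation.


SG = 259/(259 − P);  ABV = (OG − FG)·131.25
OG = 259/(259 − 10.9) = 1.0439
FG = 259/(259 − 2.6) = 1.0101
ABV = (1.0439 − 1.0101)·131.25

4.4354 % ABV


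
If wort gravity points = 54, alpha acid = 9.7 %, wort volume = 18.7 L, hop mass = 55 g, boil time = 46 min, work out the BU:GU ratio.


U = 1.65·0.000125^(GP/1000)·(1−e^(−0.04t))/4.15;  IBU = (α/100)·m·U·1000/V;  BU:GU = IBU/GP
U = 1.65·0.000125^(54/1000)·(1−e^(−0.04·46))/4.15 = 0.2059
IBU = (9.7/100)·55·0.2059·1000/18.7 = 58.7289
BU:GU = 58.7289/54

1.0876


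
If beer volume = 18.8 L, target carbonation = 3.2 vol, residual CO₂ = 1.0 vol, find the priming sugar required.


sugar = (target − residual)·4.0·V
sugar = (3.2 − 1.0)·4.0·18.8

165.4400 g


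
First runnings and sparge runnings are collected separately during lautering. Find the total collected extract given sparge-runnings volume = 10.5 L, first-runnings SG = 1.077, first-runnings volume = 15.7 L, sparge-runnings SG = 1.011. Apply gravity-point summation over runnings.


total = Σ (SG_i − 1)·1000·V_i
first = (1.077 − 1)·1000·15.7 = 1208.9000
sparge = (1.011 − 1)·1000·10.5 = 115.5000
total = 1208.9000 + 115.5000

1324.4000 gravity·L


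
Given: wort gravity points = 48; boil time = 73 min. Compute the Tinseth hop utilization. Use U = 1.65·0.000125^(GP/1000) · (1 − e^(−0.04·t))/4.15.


bigness = 1.65·0.000125^(48/1000) = 1.0719
boil_factor = (1 − e^(−0.04·73))/4.15 = 0.2280
U = 1.0719 · 0.2280

0.2443


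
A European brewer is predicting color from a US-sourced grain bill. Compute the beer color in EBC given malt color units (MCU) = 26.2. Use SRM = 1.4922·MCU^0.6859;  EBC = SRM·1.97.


SRM = 1.4922·26.2^0.6859 = 14.0165
EBC = 14.0165·1.97

27.6125 EBC


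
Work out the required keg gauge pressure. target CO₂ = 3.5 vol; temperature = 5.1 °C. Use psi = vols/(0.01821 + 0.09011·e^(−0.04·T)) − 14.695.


psi = 3.5/(0.01821 + 0.09011·e^(−0.04·5.1)) − 14.695

23.4766 psi


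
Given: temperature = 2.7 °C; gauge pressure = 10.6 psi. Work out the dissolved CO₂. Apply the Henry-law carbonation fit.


vols = (P + 14.695)·(0.01821 + 0.09011·e^(−0.04·T))
vols = (10.6 + 14.695)·(0.01821 + 0.09011·e^(−0.04·2.7))

2.5066 volumes


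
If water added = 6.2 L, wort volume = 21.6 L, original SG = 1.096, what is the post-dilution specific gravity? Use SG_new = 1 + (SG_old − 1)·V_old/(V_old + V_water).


pts = (1.096 − 1)·1000·21.6/(21.6 + 6.2) = 74.5899
SG_new = 1 + 74.5899/1000

1.0746


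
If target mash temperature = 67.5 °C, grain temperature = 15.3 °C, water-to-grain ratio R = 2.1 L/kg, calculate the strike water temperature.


T_strike = (0.41/R)·(T_mash − T_grain) + T_mash
T_strike = (0.41/2.1)·(67.5 − 15.3) + 67.5

77.6914 °C


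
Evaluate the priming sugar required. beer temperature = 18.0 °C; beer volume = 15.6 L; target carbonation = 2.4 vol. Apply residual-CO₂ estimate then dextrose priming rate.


residual = 14.695·(0.01821 + 0.09011·e^(−0.04·T));  sugar = (target − residual)·4.0·V
residual = 14.695·(0.01821 + 0.09011·e^(−0.04·18.0)) = 0.9121
sugar = (2.4 − 0.9121)·4.0·15.6

92.8427 g


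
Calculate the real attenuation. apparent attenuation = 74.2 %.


RA = AA · 0.8192
RA = 74.2 · 0.8192

60.7846 %


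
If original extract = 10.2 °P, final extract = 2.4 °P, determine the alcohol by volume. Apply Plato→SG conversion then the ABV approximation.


SG = 259/(259 − P);  ABV = (OG − FG)·131.25
OG = 259/(259 − 10.2) = 1.0410
FG = 259/(259 − 2.4) = 1.0094
ABV = (1.0410 − 1.0094)·131.25

4.1532 % ABV


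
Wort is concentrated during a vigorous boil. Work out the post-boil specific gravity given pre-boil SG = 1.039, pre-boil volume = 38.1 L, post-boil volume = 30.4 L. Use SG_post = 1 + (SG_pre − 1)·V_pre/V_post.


pts_pre = (1.039 − 1)·1000 = 39.0000
pts_post = 39.0000·38.1/30.4 = 48.8783
SG_post = 1 + 48.8783/1000

1.0489


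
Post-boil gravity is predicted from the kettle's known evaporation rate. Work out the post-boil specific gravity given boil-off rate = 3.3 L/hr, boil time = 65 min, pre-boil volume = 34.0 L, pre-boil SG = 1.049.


V_post = V_pre − rate·(t/60);  SG_post = 1 + (SG_pre−1)·V_pre/V_post
V_post = 34.0 − 3.3·(65/60) = 30.4250
SG_post = 1 + (1.049 − 1)·34.0/30.4250

1.0548


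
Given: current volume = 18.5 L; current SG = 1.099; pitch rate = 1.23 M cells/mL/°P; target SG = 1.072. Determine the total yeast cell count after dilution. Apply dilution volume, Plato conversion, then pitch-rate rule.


V_w = V·((SG_c−1)/(SG_t−1)−1);  °P = 259 − 259/SG_t;  cells = rate·(V+V_w)·°P
V_w = 18.5·((1.099−1)/(1.072−1)−1) = 6.9375
V_final = 18.5 + 6.9375 = 25.4375
°P = 259 − 259/1.072 = 17.3955
cells = 1.23·25.4375·17.3955

544.2733 billion cells


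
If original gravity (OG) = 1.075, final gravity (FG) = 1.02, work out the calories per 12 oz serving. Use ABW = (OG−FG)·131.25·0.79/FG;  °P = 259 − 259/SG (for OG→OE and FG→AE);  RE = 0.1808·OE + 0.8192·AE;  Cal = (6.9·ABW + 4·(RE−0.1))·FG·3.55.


ABW = (1.075 − 1.02)·131.25·0.79/1.02 = 5.5910
OE = 259 − 259/1.075 = 18.0698 °P
AE = 259 − 259/1.02 = 5.0784 °P
RE = 0.1808·18.0698 + 0.8192·5.0784 = 7.4273 °P
Cal = (6.9·5.5910 + 4·(7.4273−0.1))·1.02·3.55

245.8185 kcal


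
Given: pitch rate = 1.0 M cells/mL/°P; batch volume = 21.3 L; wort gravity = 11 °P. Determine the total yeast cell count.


cells (billions) = rate · V_L · °P
cells = 1.0 · 21.3 · 11

234.3000 billion cells


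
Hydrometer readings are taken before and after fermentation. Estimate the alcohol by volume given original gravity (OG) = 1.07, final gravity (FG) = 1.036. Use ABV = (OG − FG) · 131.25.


ABV = (1.07 − 1.036) · 131.25

4.4625 % ABV


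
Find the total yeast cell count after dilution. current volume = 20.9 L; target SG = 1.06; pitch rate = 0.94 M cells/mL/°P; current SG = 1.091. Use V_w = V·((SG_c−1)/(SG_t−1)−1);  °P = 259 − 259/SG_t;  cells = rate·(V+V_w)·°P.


V_w = 20.9·((1.091−1)/(1.06−1)−1) = 10.7983
V_final = 20.9 + 10.7983 = 31.6983
°P = 259 − 259/1.06 = 14.6604
cells = 0.94·31.6983·14.6604

436.8270 billion cells


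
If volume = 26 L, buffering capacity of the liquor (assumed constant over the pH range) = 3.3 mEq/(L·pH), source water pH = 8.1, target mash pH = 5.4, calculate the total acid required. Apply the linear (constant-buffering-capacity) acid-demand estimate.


acid = buffering capacity · (pH_source − pH_target) · V
acid = 3.3 · (8.1 − 5.4) · 26

231.6600 mEq


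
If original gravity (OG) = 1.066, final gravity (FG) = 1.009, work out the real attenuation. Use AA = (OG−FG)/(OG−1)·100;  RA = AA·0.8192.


AA = (1.066 − 1.009)/(1.066 − 1)·100 = 86.3636
RA = 86.3636·0.8192

70.7491 %


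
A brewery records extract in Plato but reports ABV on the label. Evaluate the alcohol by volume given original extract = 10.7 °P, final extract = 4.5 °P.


SG = 259/(259 − P);  ABV = (OG − FG)·131.25
OG = 259/(259 − 10.7) = 1.0431
FG = 259/(259 − 4.5) = 1.0177
ABV = (1.0431 − 1.0177)·131.25

3.3352 % ABV


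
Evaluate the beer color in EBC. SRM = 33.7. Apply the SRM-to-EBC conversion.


EBC = SRM · 1.97
EBC = 33.7 · 1.97

66.3890 EBC


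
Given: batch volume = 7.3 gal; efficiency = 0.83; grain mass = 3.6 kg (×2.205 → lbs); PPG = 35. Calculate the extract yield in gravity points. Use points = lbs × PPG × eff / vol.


lbs = 3.6 × 2.205 = 7.9380
points = 7.9380 × 35 × 0.83 / 7.3

31.5889 points


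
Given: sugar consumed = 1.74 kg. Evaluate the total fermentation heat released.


Q = m_sugar · 590 kJ/kg
Q = 1.74 · 590

1026.6000 kJ


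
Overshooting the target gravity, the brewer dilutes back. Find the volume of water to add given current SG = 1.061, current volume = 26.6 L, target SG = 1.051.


V_water = V·((SG_curr − 1)/(SG_target − 1) − 1)
V_water = 26.6·((1.061 − 1)/(1.051 − 1) − 1)

5.2157 L


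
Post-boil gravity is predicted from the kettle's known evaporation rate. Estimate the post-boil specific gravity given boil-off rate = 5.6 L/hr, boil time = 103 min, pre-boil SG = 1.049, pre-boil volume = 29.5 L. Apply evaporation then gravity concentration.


V_post = V_pre − rate·(t/60);  SG_post = 1 + (SG_pre−1)·V_pre/V_post
V_post = 29.5 − 5.6·(103/60) = 19.8867
SG_post = 1 + (1.049 − 1)·29.5/19.8867

1.0727


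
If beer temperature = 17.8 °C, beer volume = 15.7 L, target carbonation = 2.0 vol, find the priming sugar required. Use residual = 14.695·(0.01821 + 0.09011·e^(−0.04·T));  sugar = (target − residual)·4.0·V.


residual = 14.695·(0.01821 + 0.09011·e^(−0.04·17.8)) = 0.9173
sugar = (2.0 − 0.9173)·4.0·15.7

67.9927 g


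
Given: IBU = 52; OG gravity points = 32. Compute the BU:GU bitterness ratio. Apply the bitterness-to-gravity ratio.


BU:GU = IBU / OG_points
BU:GU = 52 / 32

1.6250


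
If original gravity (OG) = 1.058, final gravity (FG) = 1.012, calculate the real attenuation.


AA = (OG−FG)/(OG−1)·100;  RA = AA·0.8192
AA = (1.058 − 1.012)/(1.058 − 1)·100 = 79.3103
RA = 79.3103·0.8192

64.9710 %


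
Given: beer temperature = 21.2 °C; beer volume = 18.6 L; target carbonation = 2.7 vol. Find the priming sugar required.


residual = 14.695·(0.01821 + 0.09011·e^(−0.04·T));  sugar = (target − residual)·4.0·V
residual = 14.695·(0.01821 + 0.09011·e^(−0.04·21.2)) = 0.8347
sugar = (2.7 − 0.8347)·4.0·18.6

138.7785 g


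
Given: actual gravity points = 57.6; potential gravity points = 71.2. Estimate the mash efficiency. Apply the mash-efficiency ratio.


efficiency = actual / potential × 100
efficiency = 57.6 / 71.2 × 100

80.8989 %


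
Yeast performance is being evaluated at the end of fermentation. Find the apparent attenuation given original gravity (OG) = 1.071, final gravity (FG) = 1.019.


AA = (OG − FG)/(OG − 1) · 100
AA = (1.071 − 1.019)/(1.071 − 1) · 100

73.2394 %


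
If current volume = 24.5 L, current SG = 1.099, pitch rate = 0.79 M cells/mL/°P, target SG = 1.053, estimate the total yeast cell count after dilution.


V_w = V·((SG_c−1)/(SG_t−1)−1);  °P = 259 − 259/SG_t;  cells = rate·(V+V_w)·°P
V_w = 24.5·((1.099−1)/(1.053−1)−1) = 21.2642
V_final = 24.5 + 21.2642 = 45.7642
°P = 259 − 259/1.053 = 13.0361
cells = 0.79·45.7642·13.0361

471.3025 billion cells


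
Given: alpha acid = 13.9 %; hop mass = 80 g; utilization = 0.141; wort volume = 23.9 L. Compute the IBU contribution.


IBU = (α/100)·mass·U·1000 / V
IBU = (13.9/100)·80·0.141·1000 / 23.9

65.6033 IBU


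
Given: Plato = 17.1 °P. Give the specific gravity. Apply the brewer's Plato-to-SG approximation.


SG = 259/(259 − P)
SG = 259/(259 − 17.1)

1.0707


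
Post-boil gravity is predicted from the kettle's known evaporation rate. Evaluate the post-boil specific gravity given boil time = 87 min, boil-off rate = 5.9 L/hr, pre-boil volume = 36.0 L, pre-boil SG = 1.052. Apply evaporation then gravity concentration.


V_post = V_pre − rate·(t/60);  SG_post = 1 + (SG_pre−1)·V_pre/V_post
V_post = 36.0 − 5.9·(87/60) = 27.4450
SG_post = 1 + (1.052 − 1)·36.0/27.4450

1.0682


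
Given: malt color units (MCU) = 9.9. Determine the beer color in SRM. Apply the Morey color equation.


SRM = 1.4922 · MCU^0.6859
SRM = 1.4922 · 9.9^0.6859

7.1901 SRM


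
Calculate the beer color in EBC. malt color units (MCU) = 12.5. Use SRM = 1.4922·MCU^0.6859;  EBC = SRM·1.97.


SRM = 1.4922·12.5^0.6859 = 8.4372
EBC = 8.4372·1.97

16.6213 EBC


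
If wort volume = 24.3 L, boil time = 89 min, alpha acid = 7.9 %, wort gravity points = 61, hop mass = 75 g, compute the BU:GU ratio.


U = 1.65·0.000125^(GP/1000)·(1−e^(−0.04t))/4.15;  IBU = (α/100)·m·U·1000/V;  BU:GU = IBU/GP
U = 1.65·0.000125^(61/1000)·(1−e^(−0.04·89))/4.15 = 0.2233
IBU = (7.9/100)·75·0.2233·1000/24.3 = 54.4377
BU:GU = 54.4377/61

0.8924


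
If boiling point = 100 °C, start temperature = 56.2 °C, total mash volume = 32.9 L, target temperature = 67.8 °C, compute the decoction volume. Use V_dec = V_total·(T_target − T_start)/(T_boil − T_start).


V_dec = 32.9·(67.8 − 56.2)/(100 − 56.2)

8.7132 L


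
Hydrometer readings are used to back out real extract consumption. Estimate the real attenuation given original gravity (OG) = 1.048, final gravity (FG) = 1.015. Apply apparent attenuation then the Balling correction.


AA = (OG−FG)/(OG−1)·100;  RA = AA·0.8192
AA = (1.048 − 1.015)/(1.048 − 1)·100 = 68.7500
RA = 68.7500·0.8192

56.3200 %


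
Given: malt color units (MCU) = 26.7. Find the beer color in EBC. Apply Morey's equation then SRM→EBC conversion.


SRM = 1.4922·MCU^0.6859;  EBC = SRM·1.97
SRM = 1.4922·26.7^0.6859 = 14.1994
EBC = 14.1994·1.97

27.9729 EBC


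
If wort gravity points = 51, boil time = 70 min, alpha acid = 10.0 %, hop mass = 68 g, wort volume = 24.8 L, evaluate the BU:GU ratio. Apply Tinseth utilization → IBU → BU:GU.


U = 1.65·0.000125^(GP/1000)·(1−e^(−0.04t))/4.15;  IBU = (α/100)·m·U·1000/V;  BU:GU = IBU/GP
U = 1.65·0.000125^(51/1000)·(1−e^(−0.04·70))/4.15 = 0.2361
IBU = (10.0/100)·68·0.2361·1000/24.8 = 64.7424
BU:GU = 64.7424/51

1.2695


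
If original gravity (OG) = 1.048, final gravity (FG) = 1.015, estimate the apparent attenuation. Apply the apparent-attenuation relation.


AA = (OG − FG)/(OG − 1) · 100
AA = (1.048 − 1.015)/(1.048 − 1) · 100

68.7500 %


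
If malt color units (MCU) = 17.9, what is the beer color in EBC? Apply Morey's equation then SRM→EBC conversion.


SRM = 1.4922·MCU^0.6859;  EBC = SRM·1.97
SRM = 1.4922·17.9^0.6859 = 10.7934
EBC = 10.7934·1.97

21.2630 EBC


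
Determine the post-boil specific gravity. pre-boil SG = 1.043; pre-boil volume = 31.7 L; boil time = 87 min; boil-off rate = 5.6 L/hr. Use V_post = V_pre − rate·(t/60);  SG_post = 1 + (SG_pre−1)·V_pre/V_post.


V_post = 31.7 − 5.6·(87/60) = 23.5800
SG_post = 1 + (1.043 − 1)·31.7/23.5800

1.0578


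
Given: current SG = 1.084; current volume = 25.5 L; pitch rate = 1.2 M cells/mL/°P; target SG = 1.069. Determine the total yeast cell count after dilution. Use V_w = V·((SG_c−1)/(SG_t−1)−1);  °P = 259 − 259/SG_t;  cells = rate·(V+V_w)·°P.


V_w = 25.5·((1.084−1)/(1.069−1)−1) = 5.5435
V_final = 25.5 + 5.5435 = 31.0435
°P = 259 − 259/1.069 = 16.7175
cells = 1.2·31.0435·16.7175

622.7630 billion cells


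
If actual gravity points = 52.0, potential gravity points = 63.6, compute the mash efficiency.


efficiency = actual / potential × 100
efficiency = 52.0 / 63.6 × 100

81.7610 %


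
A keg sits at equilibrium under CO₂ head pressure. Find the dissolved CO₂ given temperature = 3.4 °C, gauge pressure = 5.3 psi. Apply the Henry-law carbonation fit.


vols = (P + 14.695)·(0.01821 + 0.09011·e^(−0.04·T))
vols = (5.3 + 14.695)·(0.01821 + 0.09011·e^(−0.04·3.4))

1.9368 volumes


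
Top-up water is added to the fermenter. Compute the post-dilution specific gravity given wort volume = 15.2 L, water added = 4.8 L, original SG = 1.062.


SG_new = 1 + (SG_old − 1)·V_old/(V_old + V_water)
pts = (1.062 − 1)·1000·15.2/(15.2 + 4.8) = 47.1200
SG_new = 1 + 47.1200/1000

1.0471


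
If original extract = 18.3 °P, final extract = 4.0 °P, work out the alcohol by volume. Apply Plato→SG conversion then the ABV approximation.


SG = 259/(259 − P);  ABV = (OG − FG)·131.25
OG = 259/(259 − 18.3) = 1.0760
FG = 259/(259 − 4.0) = 1.0157
ABV = (1.0760 − 1.0157)·131.25

7.9199 % ABV


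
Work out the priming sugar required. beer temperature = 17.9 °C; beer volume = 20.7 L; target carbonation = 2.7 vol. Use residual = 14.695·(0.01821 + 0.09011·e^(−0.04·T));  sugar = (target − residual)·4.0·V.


residual = 14.695·(0.01821 + 0.09011·e^(−0.04·17.9)) = 0.9147
sugar = (2.7 − 0.9147)·4.0·20.7

147.8212 g


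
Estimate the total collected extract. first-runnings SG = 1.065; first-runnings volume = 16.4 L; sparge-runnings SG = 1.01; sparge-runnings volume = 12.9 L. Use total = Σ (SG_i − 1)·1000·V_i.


first = (1.065 − 1)·1000·16.4 = 1066.0000
sparge = (1.01 − 1)·1000·12.9 = 129.0000
total = 1066.0000 + 129.0000

1195.0000 gravity·L


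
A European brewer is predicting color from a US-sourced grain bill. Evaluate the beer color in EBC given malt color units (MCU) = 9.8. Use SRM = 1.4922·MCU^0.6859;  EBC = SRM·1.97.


SRM = 1.4922·9.8^0.6859 = 7.1402
EBC = 7.1402·1.97

14.0661 EBC


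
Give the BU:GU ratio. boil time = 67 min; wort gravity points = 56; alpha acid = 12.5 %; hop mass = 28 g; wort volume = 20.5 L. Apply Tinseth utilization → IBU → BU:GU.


U = 1.65·0.000125^(GP/1000)·(1−e^(−0.04t))/4.15;  IBU = (α/100)·m·U·1000/V;  BU:GU = IBU/GP
U = 1.65·0.000125^(56/1000)·(1−e^(−0.04·67))/4.15 = 0.2239
IBU = (12.5/100)·28·0.2239·1000/20.5 = 38.2235
BU:GU = 38.2235/56

0.6826


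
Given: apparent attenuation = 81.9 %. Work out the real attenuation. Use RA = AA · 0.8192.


RA = 81.9 · 0.8192

67.0925 %


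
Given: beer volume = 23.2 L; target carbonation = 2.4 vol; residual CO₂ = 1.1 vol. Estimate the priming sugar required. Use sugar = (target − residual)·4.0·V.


sugar = (2.4 − 1.1)·4.0·23.2

120.6400 g


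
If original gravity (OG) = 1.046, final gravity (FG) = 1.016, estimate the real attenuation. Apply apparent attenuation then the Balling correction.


AA = (OG−FG)/(OG−1)·100;  RA = AA·0.8192
AA = (1.046 − 1.016)/(1.046 − 1)·100 = 65.2174
RA = 65.2174·0.8192

53.4261 %


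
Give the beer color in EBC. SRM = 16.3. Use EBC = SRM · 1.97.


EBC = 16.3 · 1.97

32.1110 EBC


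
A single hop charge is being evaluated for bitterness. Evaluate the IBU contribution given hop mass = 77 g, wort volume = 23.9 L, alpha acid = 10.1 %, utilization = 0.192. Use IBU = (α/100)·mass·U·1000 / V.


IBU = (10.1/100)·77·0.192·1000 / 23.9

62.4763 IBU


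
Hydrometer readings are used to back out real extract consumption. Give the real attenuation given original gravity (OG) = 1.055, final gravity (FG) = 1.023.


AA = (OG−FG)/(OG−1)·100;  RA = AA·0.8192
AA = (1.055 − 1.023)/(1.055 − 1)·100 = 58.1818
RA = 58.1818·0.8192

47.6625 %


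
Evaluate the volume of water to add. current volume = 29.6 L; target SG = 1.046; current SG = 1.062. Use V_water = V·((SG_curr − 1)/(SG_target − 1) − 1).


V_water = 29.6·((1.062 − 1)/(1.046 − 1) − 1)

10.2957 L


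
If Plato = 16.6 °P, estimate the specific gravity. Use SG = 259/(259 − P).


SG = 259/(259 − 16.6)

1.0685


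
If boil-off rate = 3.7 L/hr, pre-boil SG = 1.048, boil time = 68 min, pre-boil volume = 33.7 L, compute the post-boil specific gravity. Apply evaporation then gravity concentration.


V_post = V_pre − rate·(t/60);  SG_post = 1 + (SG_pre−1)·V_pre/V_post
V_post = 33.7 − 3.7·(68/60) = 29.5067
SG_post = 1 + (1.048 − 1)·33.7/29.5067

1.0548


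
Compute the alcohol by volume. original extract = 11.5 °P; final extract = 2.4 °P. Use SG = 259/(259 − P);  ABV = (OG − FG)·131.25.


OG = 259/(259 − 11.5) = 1.0465
FG = 259/(259 − 2.4) = 1.0094
ABV = (1.0465 − 1.0094)·131.25

4.8709 % ABV


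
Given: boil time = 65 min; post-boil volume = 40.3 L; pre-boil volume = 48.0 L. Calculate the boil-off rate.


rate = (V_pre − V_post) / (t_min/60)
rate = (48.0 − 40.3) / (65/60)

7.1077 L/hr


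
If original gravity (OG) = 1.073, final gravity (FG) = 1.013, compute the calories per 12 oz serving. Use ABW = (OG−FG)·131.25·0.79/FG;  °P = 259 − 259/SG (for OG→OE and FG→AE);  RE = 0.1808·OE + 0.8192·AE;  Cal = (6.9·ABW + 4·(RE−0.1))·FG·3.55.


ABW = (1.073 − 1.013)·131.25·0.79/1.013 = 6.1414
OE = 259 − 259/1.073 = 17.6207 °P
AE = 259 − 259/1.013 = 3.3238 °P
RE = 0.1808·17.6207 + 0.8192·3.3238 = 5.9087 °P
Cal = (6.9·6.1414 + 4·(5.9087−0.1))·1.013·3.55

235.9449 kcal


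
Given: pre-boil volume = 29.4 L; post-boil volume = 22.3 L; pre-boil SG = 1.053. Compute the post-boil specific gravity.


SG_post = 1 + (SG_pre − 1)·V_pre/V_post
pts_pre = (1.053 − 1)·1000 = 53.0000
pts_post = 53.0000·29.4/22.3 = 69.8744
SG_post = 1 + 69.8744/1000

1.0699


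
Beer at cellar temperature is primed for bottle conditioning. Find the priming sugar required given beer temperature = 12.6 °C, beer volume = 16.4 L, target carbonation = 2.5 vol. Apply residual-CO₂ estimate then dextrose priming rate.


residual = 14.695·(0.01821 + 0.09011·e^(−0.04·T));  sugar = (target − residual)·4.0·V
residual = 14.695·(0.01821 + 0.09011·e^(−0.04·12.6)) = 1.0675
sugar = (2.5 − 1.0675)·4.0·16.4

93.9696 g


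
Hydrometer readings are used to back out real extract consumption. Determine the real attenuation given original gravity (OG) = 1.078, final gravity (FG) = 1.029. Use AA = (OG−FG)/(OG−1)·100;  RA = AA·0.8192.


AA = (1.078 − 1.029)/(1.078 − 1)·100 = 62.8205
RA = 62.8205·0.8192

51.4626 %


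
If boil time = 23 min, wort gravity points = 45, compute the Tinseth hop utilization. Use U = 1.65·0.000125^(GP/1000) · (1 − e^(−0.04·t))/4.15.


bigness = 1.65·0.000125^(45/1000) = 1.1011
boil_factor = (1 − e^(−0.04·23))/4.15 = 0.1449
U = 1.1011 · 0.1449

0.1596


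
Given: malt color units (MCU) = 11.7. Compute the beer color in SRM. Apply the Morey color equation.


SRM = 1.4922 · MCU^0.6859
SRM = 1.4922 · 11.7^0.6859

8.0630 SRM


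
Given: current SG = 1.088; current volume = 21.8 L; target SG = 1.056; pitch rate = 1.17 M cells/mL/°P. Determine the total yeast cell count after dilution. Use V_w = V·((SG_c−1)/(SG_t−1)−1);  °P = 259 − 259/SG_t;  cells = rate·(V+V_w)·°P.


V_w = 21.8·((1.088−1)/(1.056−1)−1) = 12.4571
V_final = 21.8 + 12.4571 = 34.2571
°P = 259 − 259/1.056 = 13.7348
cells = 1.17·34.2571·13.7348

550.5045 billion cells


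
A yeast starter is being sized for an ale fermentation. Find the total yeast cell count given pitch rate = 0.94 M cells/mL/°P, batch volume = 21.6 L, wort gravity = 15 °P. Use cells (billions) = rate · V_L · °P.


cells = 0.94 · 21.6 · 15

304.5600 billion cells


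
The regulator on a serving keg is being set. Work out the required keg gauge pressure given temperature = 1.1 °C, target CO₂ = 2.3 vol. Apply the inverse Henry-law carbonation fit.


psi = vols/(0.01821 + 0.09011·e^(−0.04·T)) − 14.695
psi = 2.3/(0.01821 + 0.09011·e^(−0.04·1.1)) − 14.695

7.3270 psi


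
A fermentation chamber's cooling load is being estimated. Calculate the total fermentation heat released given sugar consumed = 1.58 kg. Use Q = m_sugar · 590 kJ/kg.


Q = 1.58 · 590

932.2000 kJ


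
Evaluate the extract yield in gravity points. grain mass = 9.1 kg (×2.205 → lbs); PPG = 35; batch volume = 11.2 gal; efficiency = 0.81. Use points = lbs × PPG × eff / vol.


lbs = 9.1 × 2.205 = 20.0655
points = 20.0655 × 35 × 0.81 / 11.2

50.7908 points


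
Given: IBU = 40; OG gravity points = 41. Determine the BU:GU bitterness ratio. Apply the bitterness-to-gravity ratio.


BU:GU = IBU / OG_points
BU:GU = 40 / 41

0.9756


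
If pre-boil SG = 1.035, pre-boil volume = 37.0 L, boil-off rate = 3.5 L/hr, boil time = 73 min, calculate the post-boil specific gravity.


V_post = V_pre − rate·(t/60);  SG_post = 1 + (SG_pre−1)·V_pre/V_post
V_post = 37.0 − 3.5·(73/60) = 32.7417
SG_post = 1 + (1.035 − 1)·37.0/32.7417

1.0396


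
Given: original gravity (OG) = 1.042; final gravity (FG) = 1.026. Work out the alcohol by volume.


ABV = (OG − FG) · 131.25
ABV = (1.042 − 1.026) · 131.25

2.1000 % ABV


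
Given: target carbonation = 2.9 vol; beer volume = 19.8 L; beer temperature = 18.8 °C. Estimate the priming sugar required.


residual = 14.695·(0.01821 + 0.09011·e^(−0.04·T));  sugar = (target − residual)·4.0·V
residual = 14.695·(0.01821 + 0.09011·e^(−0.04·18.8)) = 0.8918
sugar = (2.9 − 0.8918)·4.0·19.8

159.0464 g


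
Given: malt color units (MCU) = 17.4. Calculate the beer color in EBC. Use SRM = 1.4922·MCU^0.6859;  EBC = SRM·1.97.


SRM = 1.4922·17.4^0.6859 = 10.5857
EBC = 10.5857·1.97

20.8538 EBC


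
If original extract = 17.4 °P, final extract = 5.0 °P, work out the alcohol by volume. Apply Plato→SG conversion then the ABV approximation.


SG = 259/(259 − P);  ABV = (OG − FG)·131.25
OG = 259/(259 − 17.4) = 1.0720
FG = 259/(259 − 5.0) = 1.0197
ABV = (1.0720 − 1.0197)·131.25

6.8689 % ABV


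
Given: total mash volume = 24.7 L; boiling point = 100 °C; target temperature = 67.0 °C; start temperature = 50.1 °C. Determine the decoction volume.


V_dec = V_total·(T_target − T_start)/(T_boil − T_start)
V_dec = 24.7·(67.0 − 50.1)/(100 − 50.1)

8.3653 L


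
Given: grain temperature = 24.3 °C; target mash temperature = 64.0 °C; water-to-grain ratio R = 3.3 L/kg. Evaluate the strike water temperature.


T_strike = (0.41/R)·(T_mash − T_grain) + T_mash
T_strike = (0.41/3.3)·(64.0 − 24.3) + 64.0

68.9324 °C


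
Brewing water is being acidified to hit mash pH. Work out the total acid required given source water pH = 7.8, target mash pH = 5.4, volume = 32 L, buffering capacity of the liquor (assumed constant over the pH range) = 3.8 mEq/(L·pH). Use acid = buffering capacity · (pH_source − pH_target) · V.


acid = 3.8 · (7.8 − 5.4) · 32

291.8400 mEq


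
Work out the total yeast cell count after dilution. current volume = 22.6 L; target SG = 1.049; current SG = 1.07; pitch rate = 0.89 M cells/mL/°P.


V_w = V·((SG_c−1)/(SG_t−1)−1);  °P = 259 − 259/SG_t;  cells = rate·(V+V_w)·°P
V_w = 22.6·((1.07−1)/(1.049−1)−1) = 9.6857
V_final = 22.6 + 9.6857 = 32.2857
°P = 259 − 259/1.049 = 12.0982
cells = 0.89·32.2857·12.0982

347.6328 billion cells


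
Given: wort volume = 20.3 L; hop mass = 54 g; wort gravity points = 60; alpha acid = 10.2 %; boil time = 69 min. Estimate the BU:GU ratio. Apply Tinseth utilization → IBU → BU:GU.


U = 1.65·0.000125^(GP/1000)·(1−e^(−0.04t))/4.15;  IBU = (α/100)·m·U·1000/V;  BU:GU = IBU/GP
U = 1.65·0.000125^(60/1000)·(1−e^(−0.04·69))/4.15 = 0.2172
IBU = (10.2/100)·54·0.2172·1000/20.3 = 58.9322
BU:GU = 58.9322/60

0.9822


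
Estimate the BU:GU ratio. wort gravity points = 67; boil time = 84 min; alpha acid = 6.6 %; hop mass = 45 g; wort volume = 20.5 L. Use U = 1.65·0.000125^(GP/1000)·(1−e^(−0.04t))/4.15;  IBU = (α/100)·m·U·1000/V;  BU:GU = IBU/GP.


U = 1.65·0.000125^(67/1000)·(1−e^(−0.04·84))/4.15 = 0.2102
IBU = (6.6/100)·45·0.2102·1000/20.5 = 30.4493
BU:GU = 30.4493/67

0.4545


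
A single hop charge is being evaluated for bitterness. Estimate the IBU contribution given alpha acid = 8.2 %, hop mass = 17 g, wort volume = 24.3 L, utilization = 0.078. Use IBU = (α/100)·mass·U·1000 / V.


IBU = (8.2/100)·17·0.078·1000 / 24.3

4.4746 IBU


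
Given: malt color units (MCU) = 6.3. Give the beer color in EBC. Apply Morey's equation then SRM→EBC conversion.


SRM = 1.4922·MCU^0.6859;  EBC = SRM·1.97
SRM = 1.4922·6.3^0.6859 = 5.2734
EBC = 5.2734·1.97

10.3887 EBC


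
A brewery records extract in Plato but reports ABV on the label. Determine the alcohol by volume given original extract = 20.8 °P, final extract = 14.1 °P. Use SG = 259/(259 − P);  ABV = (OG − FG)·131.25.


OG = 259/(259 − 20.8) = 1.0873
FG = 259/(259 − 14.1) = 1.0576
ABV = (1.0873 − 1.0576)·131.25

3.9043 % ABV


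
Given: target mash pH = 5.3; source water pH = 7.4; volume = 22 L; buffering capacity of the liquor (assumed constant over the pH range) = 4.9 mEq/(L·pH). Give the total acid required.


acid = buffering capacity · (pH_source − pH_target) · V
acid = 4.9 · (7.4 − 5.3) · 22

226.3800 mEq


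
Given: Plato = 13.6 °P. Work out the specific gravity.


SG = 259/(259 − P)
SG = 259/(259 − 13.6)

1.0554


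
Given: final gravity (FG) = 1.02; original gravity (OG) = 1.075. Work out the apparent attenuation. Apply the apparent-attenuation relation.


AA = (OG − FG)/(OG − 1) · 100
AA = (1.075 − 1.02)/(1.075 − 1) · 100

73.3333 %


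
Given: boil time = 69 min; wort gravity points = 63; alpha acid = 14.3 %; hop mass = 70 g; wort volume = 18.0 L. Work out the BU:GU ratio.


U = 1.65·0.000125^(GP/1000)·(1−e^(−0.04t))/4.15;  IBU = (α/100)·m·U·1000/V;  BU:GU = IBU/GP
U = 1.65·0.000125^(63/1000)·(1−e^(−0.04·69))/4.15 = 0.2114
IBU = (14.3/100)·70·0.2114·1000/18.0 = 117.5729
BU:GU = 117.5729/63

1.8662


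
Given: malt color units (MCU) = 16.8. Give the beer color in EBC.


SRM = 1.4922·MCU^0.6859;  EBC = SRM·1.97
SRM = 1.4922·16.8^0.6859 = 10.3340
EBC = 10.3340·1.97

20.3579 EBC


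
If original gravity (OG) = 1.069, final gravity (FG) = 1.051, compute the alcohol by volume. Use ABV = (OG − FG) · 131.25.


ABV = (1.069 − 1.051) · 131.25

2.3625 % ABV


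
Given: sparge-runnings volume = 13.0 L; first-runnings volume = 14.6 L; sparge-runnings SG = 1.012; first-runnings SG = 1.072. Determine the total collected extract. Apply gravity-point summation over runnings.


total = Σ (SG_i − 1)·1000·V_i
first = (1.072 − 1)·1000·14.6 = 1051.2000
sparge = (1.012 − 1)·1000·13.0 = 156.0000
total = 1051.2000 + 156.0000

1207.2000 gravity·L
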